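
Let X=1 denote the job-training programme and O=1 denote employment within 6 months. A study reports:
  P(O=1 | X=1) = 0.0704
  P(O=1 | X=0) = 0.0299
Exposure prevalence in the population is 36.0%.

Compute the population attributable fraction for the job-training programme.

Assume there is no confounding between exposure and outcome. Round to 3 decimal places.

Let p₁ = 0.0704, p₀ = 0.0299.
Overall risk P(Y=1) = π·p₁ + (1−π)·p₀ = 0.36×0.0704 + 0.64×0.0299 = 0.04448.
Under exogeneity, PAF = [P(Y=1) − p₀] / P(Y=1).
PAF = (0.04448 − 0.0299) / 0.04448 ≈ 0.3278

PAF ≈ 0.328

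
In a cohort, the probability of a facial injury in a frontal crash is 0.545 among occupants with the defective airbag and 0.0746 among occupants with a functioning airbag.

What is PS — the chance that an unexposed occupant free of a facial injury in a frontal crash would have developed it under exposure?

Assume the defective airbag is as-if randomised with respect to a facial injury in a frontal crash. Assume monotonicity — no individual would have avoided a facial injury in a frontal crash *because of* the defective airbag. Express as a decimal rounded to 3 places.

PS ≈ 0.508

Let p₁ = 0.545, p₀ = 0.0746.
Under exogeneity and monotonicity, PS = (p₁ − p₀) / (1 − p₀).
PS = (0.545 − 0.0746) / (1 − 0.0746) = 0.4704 / 0.9254 ≈ 0.5083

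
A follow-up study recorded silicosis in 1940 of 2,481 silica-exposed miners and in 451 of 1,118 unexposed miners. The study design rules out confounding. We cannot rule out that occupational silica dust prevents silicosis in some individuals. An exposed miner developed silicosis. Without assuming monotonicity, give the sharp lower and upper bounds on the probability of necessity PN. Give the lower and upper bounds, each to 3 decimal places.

0.484 ≤ PN ≤ 0.763

p₁ = P(outcome | exposed) = 1940/2481 = 0.78194
p₀ = P(outcome | unexposed) = 451/1118 = 0.4034
Under exogeneity alone the bounds on PN are max{0,(p₁−p₀)/p₁} ≤ PN ≤ min{1,(1−p₀)/p₁}.
  lower = (p₁ − p₀)/p₁ = 0.37854 / 0.78194 ≈ 0.4841
  upper = min{1, (1 − p₀)/p₁} = 0.5966 / 0.78194 ≈ 0.7630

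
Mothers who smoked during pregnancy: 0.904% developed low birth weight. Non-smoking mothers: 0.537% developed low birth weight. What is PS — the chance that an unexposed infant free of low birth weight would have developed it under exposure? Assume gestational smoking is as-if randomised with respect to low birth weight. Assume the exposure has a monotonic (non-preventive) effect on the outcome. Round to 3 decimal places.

PS ≈ 0.004

p₁ = 0.00904, p₀ = 0.00537.
Under exogeneity and monotonicity, PS = (p₁ − p₀) / (1 − p₀).
PS = (0.00904 − 0.00537) / (1 − 0.00537) = 0.00367 / 0.99463 ≈ 0.0037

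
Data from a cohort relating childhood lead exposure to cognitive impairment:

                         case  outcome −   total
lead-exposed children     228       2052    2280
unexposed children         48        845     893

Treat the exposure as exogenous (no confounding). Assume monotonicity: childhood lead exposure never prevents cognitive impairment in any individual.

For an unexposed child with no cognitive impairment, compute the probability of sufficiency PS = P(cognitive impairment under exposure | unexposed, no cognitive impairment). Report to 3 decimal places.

p₁ = P(outcome | exposed) = 228/2280 = 0.1
p₀ = P(outcome | unexposed) = 48/893 = 0.053751
Under exogeneity and monotonicity, PS = (p₁ − p₀) / (1 − p₀).
PS = (0.1 − 0.053751) / (1 − 0.053751) = 0.046249 / 0.94625 ≈ 0.0489

PS ≈ 0.049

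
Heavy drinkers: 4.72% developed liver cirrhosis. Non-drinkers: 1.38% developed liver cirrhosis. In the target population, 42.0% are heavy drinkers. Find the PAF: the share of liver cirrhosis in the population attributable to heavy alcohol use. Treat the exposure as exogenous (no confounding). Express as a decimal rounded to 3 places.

p₁ = 0.0472, p₀ = 0.0138.
Overall risk P(Y=1) = π·p₁ + (1−π)·p₀ = 0.42×0.0472 + 0.58×0.0138 = 0.027828.
Under exogeneity, PAF = [P(Y=1) − p₀] / P(Y=1).
PAF = (0.027828 − 0.0138) / 0.027828 ≈ 0.5041

PAF ≈ 0.504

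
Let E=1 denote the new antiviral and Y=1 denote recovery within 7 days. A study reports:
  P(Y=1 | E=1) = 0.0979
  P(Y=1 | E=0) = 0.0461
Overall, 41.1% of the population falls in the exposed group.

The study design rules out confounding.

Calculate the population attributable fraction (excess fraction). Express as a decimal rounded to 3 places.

PAF ≈ 0.316

Let p₁ = 0.0979, p₀ = 0.0461.
Overall risk P(Y=1) = π·p₁ + (1−π)·p₀ = 0.411×0.0979 + 0.589×0.0461 = 0.06739.
Under exogeneity, PAF = [P(Y=1) − p₀] / P(Y=1).
PAF = (0.06739 − 0.0461) / 0.06739 ≈ 0.3159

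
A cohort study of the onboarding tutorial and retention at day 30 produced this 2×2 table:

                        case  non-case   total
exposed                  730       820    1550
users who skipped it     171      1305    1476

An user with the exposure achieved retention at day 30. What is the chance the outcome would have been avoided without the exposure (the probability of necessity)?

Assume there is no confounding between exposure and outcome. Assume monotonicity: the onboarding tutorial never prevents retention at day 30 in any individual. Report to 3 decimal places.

PN ≈ 0.754

p₁ = P(outcome | exposed) = 730/1550 = 0.47097
p₀ = P(outcome | unexposed) = 171/1476 = 0.11585
Under exogeneity and monotonicity, PN = (p₁ − p₀) / p₁.
PN = (0.47097 − 0.11585) / 0.47097 = 0.35511 / 0.47097 ≈ 0.7540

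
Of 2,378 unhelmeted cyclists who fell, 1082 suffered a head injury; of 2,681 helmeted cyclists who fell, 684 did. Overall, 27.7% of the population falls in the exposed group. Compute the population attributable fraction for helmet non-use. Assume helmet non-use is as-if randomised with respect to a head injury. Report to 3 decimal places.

PAF ≈ 0.178

p₁ = P(outcome | exposed) = 1082/2378 = 0.455
p₀ = P(outcome | unexposed) = 684/2681 = 0.25513
Overall risk P(Y=1) = π·p₁ + (1−π)·p₀ = 0.277×0.455 + 0.723×0.25513 = 0.31049.
Under exogeneity, PAF = [P(Y=1) − p₀] / P(Y=1).
PAF = (0.31049 − 0.25513) / 0.31049 ≈ 0.1783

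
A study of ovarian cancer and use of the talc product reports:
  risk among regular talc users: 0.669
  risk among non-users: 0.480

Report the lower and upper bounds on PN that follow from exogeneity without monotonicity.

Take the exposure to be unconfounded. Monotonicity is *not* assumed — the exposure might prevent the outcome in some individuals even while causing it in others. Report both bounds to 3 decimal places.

0.283 ≤ PN ≤ 0.777

Let p₁ = 0.669, p₀ = 0.48.
Under exogeneity alone the bounds on PN are max{0,(p₁−p₀)/p₁} ≤ PN ≤ min{1,(1−p₀)/p₁}.
  lower = (p₁ − p₀)/p₁ = 0.189 / 0.669 ≈ 0.2825
  upper = min{1, (1 − p₀)/p₁} = 0.52 / 0.669 ≈ 0.7773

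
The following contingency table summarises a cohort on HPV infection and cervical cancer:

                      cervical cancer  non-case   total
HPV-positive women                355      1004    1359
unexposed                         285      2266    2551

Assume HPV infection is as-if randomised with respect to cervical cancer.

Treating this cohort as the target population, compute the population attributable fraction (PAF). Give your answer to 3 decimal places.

PAF ≈ 0.317

p₁ = P(outcome | exposed) = 355/1359 = 0.26122
p₀ = P(outcome | unexposed) = 285/2551 = 0.11172
Exposure prevalence π = 1359/3910 = 0.34757; overall risk P(Y=1) = 0.16368.
Under exogeneity, PAF = [P(Y=1) − p₀]/P(Y=1).
PAF = (0.16368 − 0.11172) / 0.16368 ≈ 0.3175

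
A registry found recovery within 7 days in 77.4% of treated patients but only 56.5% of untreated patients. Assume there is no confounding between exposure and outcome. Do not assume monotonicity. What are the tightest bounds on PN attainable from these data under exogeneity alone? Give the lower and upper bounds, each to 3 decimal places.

p₁ = 0.774, p₀ = 0.565.
Under exogeneity alone the bounds on PN are max{0,(p₁−p₀)/p₁} ≤ PN ≤ min{1,(1−p₀)/p₁}.
  lower = (p₁ − p₀)/p₁ = 0.209 / 0.774 ≈ 0.2700
  upper = min{1, (1 − p₀)/p₁} = 0.435 / 0.774 ≈ 0.5620

0.270 ≤ PN ≤ 0.562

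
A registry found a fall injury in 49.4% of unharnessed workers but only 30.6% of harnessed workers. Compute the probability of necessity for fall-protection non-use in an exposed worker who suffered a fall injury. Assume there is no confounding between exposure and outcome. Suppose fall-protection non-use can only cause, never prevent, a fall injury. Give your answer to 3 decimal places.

p₁ = 0.494, p₀ = 0.306.
Under exogeneity and monotonicity, PN = (p₁ − p₀) / p₁.
PN = (0.494 − 0.306) / 0.494 = 0.188 / 0.494 ≈ 0.3806

PN ≈ 0.381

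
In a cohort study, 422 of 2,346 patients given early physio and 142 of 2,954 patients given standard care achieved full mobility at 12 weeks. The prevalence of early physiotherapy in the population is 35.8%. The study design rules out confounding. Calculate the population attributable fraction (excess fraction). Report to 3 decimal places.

PAF ≈ 0.495

p₁ = P(outcome | exposed) = 422/2346 = 0.17988
p₀ = P(outcome | unexposed) = 142/2954 = 0.04807
Overall risk P(Y=1) = π·p₁ + (1−π)·p₀ = 0.358×0.17988 + 0.642×0.04807 = 0.095258.
Under exogeneity, PAF = [P(Y=1) − p₀] / P(Y=1).
PAF = (0.095258 − 0.04807) / 0.095258 ≈ 0.4954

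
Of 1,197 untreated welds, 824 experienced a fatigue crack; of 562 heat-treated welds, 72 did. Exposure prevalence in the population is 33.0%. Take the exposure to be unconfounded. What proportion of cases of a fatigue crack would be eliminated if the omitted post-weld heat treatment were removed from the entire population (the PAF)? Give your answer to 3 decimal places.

PAF ≈ 0.591

p₁ = P(outcome | exposed) = 824/1197 = 0.68839
p₀ = P(outcome | unexposed) = 72/562 = 0.12811
Overall risk P(Y=1) = π·p₁ + (1−π)·p₀ = 0.33×0.68839 + 0.67×0.12811 = 0.313.
Under exogeneity, PAF = [P(Y=1) − p₀] / P(Y=1).
PAF = (0.313 − 0.12811) / 0.313 ≈ 0.5907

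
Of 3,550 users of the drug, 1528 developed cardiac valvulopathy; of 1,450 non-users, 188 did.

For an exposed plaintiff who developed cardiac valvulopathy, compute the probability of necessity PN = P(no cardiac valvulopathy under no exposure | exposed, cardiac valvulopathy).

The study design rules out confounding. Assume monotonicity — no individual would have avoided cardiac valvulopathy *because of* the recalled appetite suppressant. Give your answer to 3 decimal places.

p₁ = P(outcome | exposed) = 1528/3550 = 0.43042
p₀ = P(outcome | unexposed) = 188/1450 = 0.12966
Under exogeneity and monotonicity, PN = (p₁ − p₀) / p₁.
PN = (0.43042 − 0.12966) / 0.43042 = 0.30077 / 0.43042 ≈ 0.6988

PN ≈ 0.699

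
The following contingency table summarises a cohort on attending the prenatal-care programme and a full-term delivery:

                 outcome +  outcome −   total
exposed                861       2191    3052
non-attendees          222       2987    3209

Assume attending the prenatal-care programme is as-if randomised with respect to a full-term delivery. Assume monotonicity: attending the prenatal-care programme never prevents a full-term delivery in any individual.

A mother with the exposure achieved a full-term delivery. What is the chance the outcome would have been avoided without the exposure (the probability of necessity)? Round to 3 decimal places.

p₁ = P(outcome | exposed) = 861/3052 = 0.28211
p₀ = P(outcome | unexposed) = 222/3209 = 0.06918
Under exogeneity and monotonicity, PN = (p₁ − p₀)/p₁.
PN = (0.28211 − 0.06918) / 0.28211 ≈ 0.7548

PN ≈ 0.755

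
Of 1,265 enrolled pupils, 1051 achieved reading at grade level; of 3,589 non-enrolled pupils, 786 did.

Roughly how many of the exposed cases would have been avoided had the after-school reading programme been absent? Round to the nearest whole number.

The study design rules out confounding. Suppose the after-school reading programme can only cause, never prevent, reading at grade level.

about 774 cases

p₁ = P(outcome | exposed) = 1051/1265 = 0.83083
p₀ = P(outcome | unexposed) = 786/3589 = 0.219
PN = (p₁ − p₀)/p₁ = (0.83083 − 0.219) / 0.83083 ≈ 0.73641.
Attributable cases ≈ PN × (exposed cases) = 0.73641 × 1051 ≈ 773.96.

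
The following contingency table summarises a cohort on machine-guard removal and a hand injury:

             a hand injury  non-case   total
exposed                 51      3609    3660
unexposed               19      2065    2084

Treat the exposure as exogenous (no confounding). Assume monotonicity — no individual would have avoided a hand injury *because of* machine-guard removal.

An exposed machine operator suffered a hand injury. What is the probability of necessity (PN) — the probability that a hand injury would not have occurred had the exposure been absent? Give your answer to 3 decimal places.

PN ≈ 0.346

p₁ = P(outcome | exposed) = 51/3660 = 0.013934
p₀ = P(outcome | unexposed) = 19/2084 = 0.0091171
Under exogeneity and monotonicity, PN = (p₁ − p₀)/p₁.
PN = (0.013934 − 0.0091171) / 0.013934 ≈ 0.3457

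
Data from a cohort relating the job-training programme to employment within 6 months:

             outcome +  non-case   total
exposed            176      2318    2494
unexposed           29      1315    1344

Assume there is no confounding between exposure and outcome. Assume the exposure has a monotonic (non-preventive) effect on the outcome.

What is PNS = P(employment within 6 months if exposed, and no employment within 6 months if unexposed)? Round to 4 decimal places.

PNS ≈ 0.0490

p₁ = P(outcome | exposed) = 176/2494 = 0.070569
p₀ = P(outcome | unexposed) = 29/1344 = 0.021577
Under exogeneity and monotonicity, PNS = p₁ − p₀.
PNS = 0.070569 − 0.021577 = 0.048992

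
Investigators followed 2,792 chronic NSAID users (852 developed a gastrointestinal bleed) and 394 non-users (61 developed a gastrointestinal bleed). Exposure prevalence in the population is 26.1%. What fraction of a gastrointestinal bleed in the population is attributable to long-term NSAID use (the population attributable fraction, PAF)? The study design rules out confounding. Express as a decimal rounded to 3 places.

p₁ = P(outcome | exposed) = 852/2792 = 0.30516
p₀ = P(outcome | unexposed) = 61/394 = 0.15482
Overall risk P(Y=1) = π·p₁ + (1−π)·p₀ = 0.261×0.30516 + 0.739×0.15482 = 0.19406.
Under exogeneity, PAF = [P(Y=1) − p₀] / P(Y=1).
PAF = (0.19406 − 0.15482) / 0.19406 ≈ 0.2022

PAF ≈ 0.202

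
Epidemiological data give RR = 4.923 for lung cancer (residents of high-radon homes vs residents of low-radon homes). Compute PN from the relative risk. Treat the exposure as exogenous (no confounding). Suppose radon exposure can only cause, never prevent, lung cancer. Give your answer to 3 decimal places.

Under exogeneity and monotonicity, PN = (RR − 1) / RR = 1 − 1/RR.
PN = (4.923 − 1) / 4.923 = 3.923 / 4.923 ≈ 0.7969

PN ≈ 0.797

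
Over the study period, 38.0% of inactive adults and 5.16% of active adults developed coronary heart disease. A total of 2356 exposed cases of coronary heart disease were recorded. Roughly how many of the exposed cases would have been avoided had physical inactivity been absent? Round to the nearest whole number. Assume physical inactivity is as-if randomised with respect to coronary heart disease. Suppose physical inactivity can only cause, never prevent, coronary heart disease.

about 2036 cases

p₁ = 0.38, p₀ = 0.0516.
PN = (p₁ − p₀)/p₁ = (0.38 − 0.0516) / 0.38 ≈ 0.86421.
Attributable cases ≈ PN × (exposed cases) = 0.86421 × 2356 ≈ 2036.08.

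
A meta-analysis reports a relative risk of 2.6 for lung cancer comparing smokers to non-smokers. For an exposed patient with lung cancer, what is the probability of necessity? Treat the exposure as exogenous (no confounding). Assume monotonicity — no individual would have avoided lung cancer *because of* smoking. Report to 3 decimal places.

PN ≈ 0.615

Under exogeneity and monotonicity, PN = (RR − 1) / RR = 1 − 1/RR.
PN = (2.6 − 1) / 2.6 = 1.6 / 2.6 ≈ 0.6154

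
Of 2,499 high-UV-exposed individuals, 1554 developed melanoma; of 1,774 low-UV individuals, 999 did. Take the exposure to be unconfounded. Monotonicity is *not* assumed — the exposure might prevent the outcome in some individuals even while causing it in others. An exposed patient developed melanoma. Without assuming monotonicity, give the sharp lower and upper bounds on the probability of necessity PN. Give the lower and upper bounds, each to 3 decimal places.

0.094 ≤ PN ≤ 0.703

p₁ = P(outcome | exposed) = 1554/2499 = 0.62185
p₀ = P(outcome | unexposed) = 999/1774 = 0.56313
Under exogeneity alone the bounds on PN are max{0,(p₁−p₀)/p₁} ≤ PN ≤ min{1,(1−p₀)/p₁}.
  lower = (p₁ − p₀)/p₁ = 0.058715 / 0.62185 ≈ 0.0944
  upper = min{1, (1 − p₀)/p₁} = 0.43687 / 0.62185 ≈ 0.7025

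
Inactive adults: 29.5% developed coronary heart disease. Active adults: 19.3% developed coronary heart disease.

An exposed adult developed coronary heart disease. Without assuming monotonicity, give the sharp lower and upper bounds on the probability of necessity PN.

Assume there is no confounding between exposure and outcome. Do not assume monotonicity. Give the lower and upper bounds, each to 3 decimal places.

p₁ = 0.295, p₀ = 0.193.
Under exogeneity alone the bounds on PN are max{0,(p₁−p₀)/p₁} ≤ PN ≤ min{1,(1−p₀)/p₁}.
  lower = (p₁ − p₀)/p₁ = 0.102 / 0.295 ≈ 0.3458
  upper = min{1, (1 − p₀)/p₁} = 0.807 / 0.295 ≈ 2.7356 → capped at 1

0.346 ≤ PN ≤ 1.000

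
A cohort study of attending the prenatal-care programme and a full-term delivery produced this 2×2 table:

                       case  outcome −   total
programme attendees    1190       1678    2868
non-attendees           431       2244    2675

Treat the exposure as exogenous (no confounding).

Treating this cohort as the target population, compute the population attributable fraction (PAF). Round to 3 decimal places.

PAF ≈ 0.449

p₁ = P(outcome | exposed) = 1190/2868 = 0.41492
p₀ = P(outcome | unexposed) = 431/2675 = 0.16112
Exposure prevalence π = 2868/5543 = 0.51741; overall risk P(Y=1) = 0.29244.
Under exogeneity, PAF = [P(Y=1) − p₀]/P(Y=1).
PAF = (0.29244 − 0.16112) / 0.29244 ≈ 0.4490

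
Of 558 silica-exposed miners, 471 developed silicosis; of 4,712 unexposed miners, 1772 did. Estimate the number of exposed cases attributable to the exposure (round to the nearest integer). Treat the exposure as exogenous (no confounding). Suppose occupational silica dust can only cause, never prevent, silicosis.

p₁ = P(outcome | exposed) = 471/558 = 0.84409
p₀ = P(outcome | unexposed) = 1772/4712 = 0.37606
PN = (p₁ − p₀)/p₁ = (0.84409 − 0.37606) / 0.84409 ≈ 0.55448.
Attributable cases ≈ PN × (exposed cases) = 0.55448 × 471 ≈ 261.16.

about 261 cases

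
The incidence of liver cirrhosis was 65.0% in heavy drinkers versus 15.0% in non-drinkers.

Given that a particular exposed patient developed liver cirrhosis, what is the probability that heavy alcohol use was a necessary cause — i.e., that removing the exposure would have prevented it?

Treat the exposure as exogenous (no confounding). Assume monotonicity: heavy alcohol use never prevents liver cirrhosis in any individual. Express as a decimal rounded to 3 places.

p₁ = 0.65, p₀ = 0.15.
Under exogeneity and monotonicity, PN = (p₁ − p₀) / p₁.
PN = (0.65 − 0.15) / 0.65 = 0.5 / 0.65 ≈ 0.7692

PN ≈ 0.769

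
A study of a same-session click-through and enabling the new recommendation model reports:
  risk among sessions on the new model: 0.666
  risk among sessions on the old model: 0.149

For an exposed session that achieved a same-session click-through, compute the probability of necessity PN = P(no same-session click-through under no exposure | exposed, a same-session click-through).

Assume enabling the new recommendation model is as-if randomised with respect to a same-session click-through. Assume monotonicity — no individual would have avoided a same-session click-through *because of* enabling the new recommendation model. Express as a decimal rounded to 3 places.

Let p₁ = 0.666, p₀ = 0.149.
Under exogeneity and monotonicity, PN = (p₁ − p₀) / p₁.
PN = (0.666 − 0.149) / 0.666 = 0.517 / 0.666 ≈ 0.7763

PN ≈ 0.776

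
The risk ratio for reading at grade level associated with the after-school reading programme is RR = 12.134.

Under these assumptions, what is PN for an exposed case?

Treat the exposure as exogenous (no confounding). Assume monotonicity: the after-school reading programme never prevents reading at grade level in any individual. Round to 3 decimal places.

Under exogeneity and monotonicity, PN = (RR − 1) / RR = 1 − 1/RR.
PN = (12.134 − 1) / 12.134 = 11.13 / 12.134 ≈ 0.9176

PN ≈ 0.918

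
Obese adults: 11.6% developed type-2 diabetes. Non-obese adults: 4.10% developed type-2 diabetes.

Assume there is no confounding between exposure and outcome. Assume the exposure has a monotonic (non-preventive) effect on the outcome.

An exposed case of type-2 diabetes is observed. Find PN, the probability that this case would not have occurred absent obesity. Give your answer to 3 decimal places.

PN ≈ 0.647

p₁ = 0.116, p₀ = 0.041.
Under exogeneity and monotonicity, PN = (p₁ − p₀) / p₁.
PN = (0.116 − 0.041) / 0.116 = 0.075 / 0.116 ≈ 0.6466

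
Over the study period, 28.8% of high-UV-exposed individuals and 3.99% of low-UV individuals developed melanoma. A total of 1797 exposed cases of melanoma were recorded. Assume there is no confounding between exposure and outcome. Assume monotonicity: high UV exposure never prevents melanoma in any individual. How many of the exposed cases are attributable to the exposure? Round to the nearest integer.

about 1548 cases

p₁ = 0.288, p₀ = 0.0399.
PN = (p₁ − p₀)/p₁ = (0.288 − 0.0399) / 0.288 ≈ 0.86146.
Attributable cases ≈ PN × (exposed cases) = 0.86146 × 1797 ≈ 1548.04.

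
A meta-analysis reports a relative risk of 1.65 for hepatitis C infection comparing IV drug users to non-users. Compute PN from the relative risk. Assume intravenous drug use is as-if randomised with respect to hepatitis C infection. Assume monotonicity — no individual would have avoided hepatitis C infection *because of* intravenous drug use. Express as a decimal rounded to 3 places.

Under exogeneity and monotonicity, PN = (RR − 1) / RR = 1 − 1/RR.
PN = (1.65 − 1) / 1.65 = 0.65 / 1.65 ≈ 0.3939

PN ≈ 0.394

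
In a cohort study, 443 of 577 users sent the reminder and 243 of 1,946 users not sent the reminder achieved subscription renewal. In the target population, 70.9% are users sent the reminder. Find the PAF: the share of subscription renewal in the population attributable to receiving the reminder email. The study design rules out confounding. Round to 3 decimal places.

PAF ≈ 0.785

p₁ = P(outcome | exposed) = 443/577 = 0.76776
p₀ = P(outcome | unexposed) = 243/1946 = 0.12487
Overall risk P(Y=1) = π·p₁ + (1−π)·p₀ = 0.709×0.76776 + 0.291×0.12487 = 0.58068.
Under exogeneity, PAF = [P(Y=1) − p₀] / P(Y=1).
PAF = (0.58068 − 0.12487) / 0.58068 ≈ 0.7850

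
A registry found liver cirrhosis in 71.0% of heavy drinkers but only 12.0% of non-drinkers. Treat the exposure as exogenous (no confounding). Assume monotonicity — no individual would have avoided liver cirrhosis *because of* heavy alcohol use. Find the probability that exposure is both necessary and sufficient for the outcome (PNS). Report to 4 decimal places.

PNS ≈ 0.5900

p₁ = 0.71, p₀ = 0.12.
Under exogeneity and monotonicity, PNS = p₁ − p₀.
PNS = 0.71 − 0.12 = 0.59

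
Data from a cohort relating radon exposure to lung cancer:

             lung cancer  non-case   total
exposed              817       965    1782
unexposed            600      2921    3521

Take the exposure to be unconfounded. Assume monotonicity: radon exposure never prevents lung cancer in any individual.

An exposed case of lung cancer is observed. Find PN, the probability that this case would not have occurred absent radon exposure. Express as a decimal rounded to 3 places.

PN ≈ 0.628

p₁ = P(outcome | exposed) = 817/1782 = 0.45847
p₀ = P(outcome | unexposed) = 600/3521 = 0.17041
Under exogeneity and monotonicity, PN = (p₁ − p₀) / p₁.
PN = (0.45847 − 0.17041) / 0.45847 = 0.28807 / 0.45847 ≈ 0.6283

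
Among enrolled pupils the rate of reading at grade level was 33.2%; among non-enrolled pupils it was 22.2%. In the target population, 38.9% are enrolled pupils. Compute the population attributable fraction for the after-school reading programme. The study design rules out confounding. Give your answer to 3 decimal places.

PAF ≈ 0.162

p₁ = 0.332, p₀ = 0.222.
Overall risk P(Y=1) = π·p₁ + (1−π)·p₀ = 0.389×0.332 + 0.611×0.222 = 0.26479.
Under exogeneity, PAF = [P(Y=1) − p₀] / P(Y=1).
PAF = (0.26479 − 0.222) / 0.26479 ≈ 0.1616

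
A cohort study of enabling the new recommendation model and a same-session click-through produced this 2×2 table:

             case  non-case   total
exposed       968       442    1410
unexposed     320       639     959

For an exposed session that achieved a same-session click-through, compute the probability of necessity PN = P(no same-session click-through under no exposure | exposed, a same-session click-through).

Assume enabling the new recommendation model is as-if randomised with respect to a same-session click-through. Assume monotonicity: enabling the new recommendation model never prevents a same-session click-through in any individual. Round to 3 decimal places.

PN ≈ 0.514

p₁ = P(outcome | exposed) = 968/1410 = 0.68652
p₀ = P(outcome | unexposed) = 320/959 = 0.33368
Under exogeneity and monotonicity, PN = (p₁ − p₀)/p₁.
PN = (0.68652 − 0.33368) / 0.68652 ≈ 0.5140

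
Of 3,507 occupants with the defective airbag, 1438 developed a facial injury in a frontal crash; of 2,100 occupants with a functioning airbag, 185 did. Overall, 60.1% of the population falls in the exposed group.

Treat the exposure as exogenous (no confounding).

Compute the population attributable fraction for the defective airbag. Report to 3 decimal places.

PAF ≈ 0.687

p₁ = P(outcome | exposed) = 1438/3507 = 0.41004
p₀ = P(outcome | unexposed) = 185/2100 = 0.088095
Overall risk P(Y=1) = π·p₁ + (1−π)·p₀ = 0.601×0.41004 + 0.399×0.088095 = 0.28158.
Under exogeneity, PAF = [P(Y=1) − p₀] / P(Y=1).
PAF = (0.28158 − 0.088095) / 0.28158 ≈ 0.6871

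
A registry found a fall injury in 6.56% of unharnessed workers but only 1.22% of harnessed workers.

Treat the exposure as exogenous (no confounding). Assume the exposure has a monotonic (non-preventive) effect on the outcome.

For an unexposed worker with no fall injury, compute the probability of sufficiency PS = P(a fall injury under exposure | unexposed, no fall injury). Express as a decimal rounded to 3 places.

PS ≈ 0.054

p₁ = 0.0656, p₀ = 0.0122.
Under exogeneity and monotonicity, PS = (p₁ − p₀) / (1 − p₀).
PS = (0.0656 − 0.0122) / (1 − 0.0122) = 0.0534 / 0.9878 ≈ 0.0541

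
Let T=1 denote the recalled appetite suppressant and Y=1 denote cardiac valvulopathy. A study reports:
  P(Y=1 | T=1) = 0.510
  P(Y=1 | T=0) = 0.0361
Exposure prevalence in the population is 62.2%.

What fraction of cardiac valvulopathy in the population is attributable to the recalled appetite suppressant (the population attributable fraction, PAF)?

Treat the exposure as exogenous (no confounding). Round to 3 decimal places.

Let p₁ = 0.51, p₀ = 0.0361.
Overall risk P(Y=1) = π·p₁ + (1−π)·p₀ = 0.622×0.51 + 0.378×0.0361 = 0.33087.
Under exogeneity, PAF = [P(Y=1) − p₀] / P(Y=1).
PAF = (0.33087 − 0.0361) / 0.33087 ≈ 0.8909

PAF ≈ 0.891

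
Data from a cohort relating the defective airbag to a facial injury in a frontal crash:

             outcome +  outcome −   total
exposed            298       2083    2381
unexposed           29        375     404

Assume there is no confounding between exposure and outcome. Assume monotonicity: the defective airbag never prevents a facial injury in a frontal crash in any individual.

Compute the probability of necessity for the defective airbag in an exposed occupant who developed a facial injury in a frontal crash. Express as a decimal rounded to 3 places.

p₁ = P(outcome | exposed) = 298/2381 = 0.12516
p₀ = P(outcome | unexposed) = 29/404 = 0.071782
Under exogeneity and monotonicity, PN = (p₁ − p₀)/p₁.
PN = (0.12516 − 0.071782) / 0.12516 ≈ 0.4265

PN ≈ 0.426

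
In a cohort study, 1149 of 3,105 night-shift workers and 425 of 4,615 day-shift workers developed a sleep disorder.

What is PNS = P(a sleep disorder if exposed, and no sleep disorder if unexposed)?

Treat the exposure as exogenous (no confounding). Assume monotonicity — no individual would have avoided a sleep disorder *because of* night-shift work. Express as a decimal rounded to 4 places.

PNS ≈ 0.2780

p₁ = P(outcome | exposed) = 1149/3105 = 0.37005
p₀ = P(outcome | unexposed) = 425/4615 = 0.092091
Under exogeneity and monotonicity, PNS = p₁ − p₀.
PNS = 0.37005 − 0.092091 = 0.27796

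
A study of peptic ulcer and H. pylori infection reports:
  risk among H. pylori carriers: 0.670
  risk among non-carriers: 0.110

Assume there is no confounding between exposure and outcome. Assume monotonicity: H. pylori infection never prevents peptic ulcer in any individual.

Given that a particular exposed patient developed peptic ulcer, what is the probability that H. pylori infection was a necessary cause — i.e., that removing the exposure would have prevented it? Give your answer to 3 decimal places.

PN ≈ 0.836

Let p₁ = 0.67, p₀ = 0.11.
Under exogeneity and monotonicity, PN = (p₁ − p₀) / p₁.
PN = (0.67 − 0.11) / 0.67 = 0.56 / 0.67 ≈ 0.8358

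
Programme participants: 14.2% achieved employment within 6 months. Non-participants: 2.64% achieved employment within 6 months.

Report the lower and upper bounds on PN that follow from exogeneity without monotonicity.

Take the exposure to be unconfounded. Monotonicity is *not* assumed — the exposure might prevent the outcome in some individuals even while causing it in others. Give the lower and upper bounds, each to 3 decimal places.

p₁ = 0.142, p₀ = 0.0264.
Under exogeneity alone the bounds on PN are max{0,(p₁−p₀)/p₁} ≤ PN ≤ min{1,(1−p₀)/p₁}.
  lower = (p₁ − p₀)/p₁ = 0.1156 / 0.142 ≈ 0.8141
  upper = min{1, (1 − p₀)/p₁} = 0.9736 / 0.142 ≈ 6.8563 → capped at 1

0.814 ≤ PN ≤ 1.000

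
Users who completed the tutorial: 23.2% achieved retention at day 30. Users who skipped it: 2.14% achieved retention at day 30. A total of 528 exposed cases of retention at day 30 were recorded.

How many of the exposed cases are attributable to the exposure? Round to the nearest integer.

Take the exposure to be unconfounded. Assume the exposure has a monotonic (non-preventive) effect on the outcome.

about 479 cases

p₁ = 0.232, p₀ = 0.0214.
PN = (p₁ − p₀)/p₁ = (0.232 − 0.0214) / 0.232 ≈ 0.90776.
Attributable cases ≈ PN × (exposed cases) = 0.90776 × 528 ≈ 479.30.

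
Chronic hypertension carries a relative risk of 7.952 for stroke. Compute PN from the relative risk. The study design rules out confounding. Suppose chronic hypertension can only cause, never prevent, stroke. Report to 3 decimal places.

Under exogeneity and monotonicity, PN = (RR − 1) / RR = 1 − 1/RR.
PN = (7.952 − 1) / 7.952 = 6.952 / 7.952 ≈ 0.8742

PN ≈ 0.874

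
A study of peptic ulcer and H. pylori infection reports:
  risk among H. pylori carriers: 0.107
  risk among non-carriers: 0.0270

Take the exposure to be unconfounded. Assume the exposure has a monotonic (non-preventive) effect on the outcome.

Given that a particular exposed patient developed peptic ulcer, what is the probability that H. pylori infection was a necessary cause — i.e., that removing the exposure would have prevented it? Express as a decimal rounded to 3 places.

PN ≈ 0.748

Let p₁ = 0.107, p₀ = 0.027.
Under exogeneity and monotonicity, PN = (p₁ − p₀) / p₁.
PN = (0.107 − 0.027) / 0.107 = 0.08 / 0.107 ≈ 0.7477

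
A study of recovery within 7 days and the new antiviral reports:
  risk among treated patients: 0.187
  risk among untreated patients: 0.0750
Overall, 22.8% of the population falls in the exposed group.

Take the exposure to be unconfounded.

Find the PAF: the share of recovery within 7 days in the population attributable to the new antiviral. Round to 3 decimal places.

PAF ≈ 0.254

Let p₁ = 0.187, p₀ = 0.075.
Overall risk P(Y=1) = π·p₁ + (1−π)·p₀ = 0.228×0.187 + 0.772×0.075 = 0.10054.
Under exogeneity, PAF = [P(Y=1) − p₀] / P(Y=1).
PAF = (0.10054 − 0.075) / 0.10054 ≈ 0.2540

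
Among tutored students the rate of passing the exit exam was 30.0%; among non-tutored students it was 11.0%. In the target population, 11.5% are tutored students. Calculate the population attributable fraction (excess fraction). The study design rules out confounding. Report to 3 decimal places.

PAF ≈ 0.166

p₁ = 0.3, p₀ = 0.11.
Overall risk P(Y=1) = π·p₁ + (1−π)·p₀ = 0.115×0.3 + 0.885×0.11 = 0.13185.
Under exogeneity, PAF = [P(Y=1) − p₀] / P(Y=1).
PAF = (0.13185 − 0.11) / 0.13185 ≈ 0.1657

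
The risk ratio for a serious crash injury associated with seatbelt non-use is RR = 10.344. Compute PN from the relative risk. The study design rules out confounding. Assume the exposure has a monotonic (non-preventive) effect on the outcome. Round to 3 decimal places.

Under exogeneity and monotonicity, PN = (RR − 1) / RR = 1 − 1/RR.
PN = (10.344 − 1) / 10.344 = 9.344 / 10.344 ≈ 0.9033

PN ≈ 0.903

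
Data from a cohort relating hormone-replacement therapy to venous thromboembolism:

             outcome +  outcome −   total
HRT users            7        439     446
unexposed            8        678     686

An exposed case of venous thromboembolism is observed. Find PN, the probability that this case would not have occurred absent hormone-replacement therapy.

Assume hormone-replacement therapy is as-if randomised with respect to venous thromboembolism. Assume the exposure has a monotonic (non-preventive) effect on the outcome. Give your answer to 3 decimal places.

p₁ = P(outcome | exposed) = 7/446 = 0.015695
p₀ = P(outcome | unexposed) = 8/686 = 0.011662
Under exogeneity and monotonicity, PN = (p₁ − p₀)/p₁.
PN = (0.015695 − 0.011662) / 0.015695 ≈ 0.2570

PN ≈ 0.257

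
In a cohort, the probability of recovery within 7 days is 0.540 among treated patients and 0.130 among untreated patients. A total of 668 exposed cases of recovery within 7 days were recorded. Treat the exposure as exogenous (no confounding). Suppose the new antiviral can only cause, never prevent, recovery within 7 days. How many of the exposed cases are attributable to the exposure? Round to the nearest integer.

about 507 cases

Let p₁ = 0.54, p₀ = 0.13.
PN = (p₁ − p₀)/p₁ = (0.54 − 0.13) / 0.54 ≈ 0.75926.
Attributable cases ≈ PN × (exposed cases) = 0.75926 × 668 ≈ 507.19.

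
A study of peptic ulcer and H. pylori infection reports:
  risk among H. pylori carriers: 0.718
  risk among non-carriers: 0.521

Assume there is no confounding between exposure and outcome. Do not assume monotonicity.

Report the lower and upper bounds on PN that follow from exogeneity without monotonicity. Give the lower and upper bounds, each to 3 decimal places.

0.274 ≤ PN ≤ 0.667

Let p₁ = 0.718, p₀ = 0.521.
Under exogeneity alone the bounds on PN are max{0,(p₁−p₀)/p₁} ≤ PN ≤ min{1,(1−p₀)/p₁}.
  lower = (p₁ − p₀)/p₁ = 0.197 / 0.718 ≈ 0.2744
  upper = min{1, (1 − p₀)/p₁} = 0.479 / 0.718 ≈ 0.6671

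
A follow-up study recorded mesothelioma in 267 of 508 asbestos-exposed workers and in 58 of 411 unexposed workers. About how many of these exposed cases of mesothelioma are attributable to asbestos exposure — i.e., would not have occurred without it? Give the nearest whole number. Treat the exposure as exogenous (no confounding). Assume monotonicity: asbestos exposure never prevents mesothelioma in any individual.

about 195 cases

p₁ = P(outcome | exposed) = 267/508 = 0.52559
p₀ = P(outcome | unexposed) = 58/411 = 0.14112
PN = (p₁ − p₀)/p₁ = (0.52559 − 0.14112) / 0.52559 ≈ 0.73150.
Attributable cases ≈ PN × (exposed cases) = 0.73150 × 267 ≈ 195.31.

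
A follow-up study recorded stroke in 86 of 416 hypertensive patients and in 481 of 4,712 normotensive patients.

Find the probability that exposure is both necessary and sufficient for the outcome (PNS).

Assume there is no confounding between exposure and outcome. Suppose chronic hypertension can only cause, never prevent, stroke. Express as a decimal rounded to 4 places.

PNS ≈ 0.1047

p₁ = P(outcome | exposed) = 86/416 = 0.20673
p₀ = P(outcome | unexposed) = 481/4712 = 0.10208
Under exogeneity and monotonicity, PNS = p₁ − p₀.
PNS = 0.20673 − 0.10208 = 0.10465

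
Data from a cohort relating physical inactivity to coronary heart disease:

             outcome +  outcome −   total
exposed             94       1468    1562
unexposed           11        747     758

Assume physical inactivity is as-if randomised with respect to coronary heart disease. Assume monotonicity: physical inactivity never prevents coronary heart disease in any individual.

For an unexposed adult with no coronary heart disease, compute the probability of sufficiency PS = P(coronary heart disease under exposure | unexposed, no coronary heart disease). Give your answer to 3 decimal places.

PS ≈ 0.046

p₁ = P(outcome | exposed) = 94/1562 = 0.060179
p₀ = P(outcome | unexposed) = 11/758 = 0.014512
Under exogeneity and monotonicity, PS = (p₁ − p₀)/(1 − p₀).
PS = (0.060179 − 0.014512) / 0.98549 ≈ 0.0463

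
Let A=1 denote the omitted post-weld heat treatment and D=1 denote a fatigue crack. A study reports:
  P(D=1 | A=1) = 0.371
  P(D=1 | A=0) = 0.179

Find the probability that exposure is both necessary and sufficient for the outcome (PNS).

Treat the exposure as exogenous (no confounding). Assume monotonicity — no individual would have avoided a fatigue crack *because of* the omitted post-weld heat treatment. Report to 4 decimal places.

Let p₁ = 0.371, p₀ = 0.179.
Under exogeneity and monotonicity, PNS = p₁ − p₀.
PNS = 0.371 − 0.179 = 0.192

PNS ≈ 0.1920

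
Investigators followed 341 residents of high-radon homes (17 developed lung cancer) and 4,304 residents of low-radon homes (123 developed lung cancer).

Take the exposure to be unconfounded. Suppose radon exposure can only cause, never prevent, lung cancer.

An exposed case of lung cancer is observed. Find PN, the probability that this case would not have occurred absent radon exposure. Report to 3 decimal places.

PN ≈ 0.427

p₁ = P(outcome | exposed) = 17/341 = 0.049853
p₀ = P(outcome | unexposed) = 123/4304 = 0.028578
Under exogeneity and monotonicity, PN = (p₁ − p₀) / p₁.
PN = (0.049853 − 0.028578) / 0.049853 = 0.021275 / 0.049853 ≈ 0.4268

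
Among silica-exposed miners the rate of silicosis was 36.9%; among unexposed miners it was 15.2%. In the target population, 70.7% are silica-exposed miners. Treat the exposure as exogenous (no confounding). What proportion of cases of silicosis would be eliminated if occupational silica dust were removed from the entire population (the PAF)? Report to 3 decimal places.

PAF ≈ 0.502

p₁ = 0.369, p₀ = 0.152.
Overall risk P(Y=1) = π·p₁ + (1−π)·p₀ = 0.707×0.369 + 0.293×0.152 = 0.30542.
Under exogeneity, PAF = [P(Y=1) − p₀] / P(Y=1).
PAF = (0.30542 − 0.152) / 0.30542 ≈ 0.5023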